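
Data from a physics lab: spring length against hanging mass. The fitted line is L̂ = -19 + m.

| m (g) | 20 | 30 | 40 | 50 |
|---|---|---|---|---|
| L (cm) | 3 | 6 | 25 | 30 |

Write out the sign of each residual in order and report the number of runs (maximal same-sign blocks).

4 runs

m=20: L̂ = -19 + 20 = 1; r = 3 − 1 = 2
m=30: L̂ = -19 + 30 = 11; r = 6 − 11 = -5
m=40: L̂ = -19 + 40 = 21; r = 25 − 21 = 4
m=50: L̂ = -19 + 50 = 31; r = 30 − 31 = -1
Signs: + − + −
Runs: +×1, −×1, +×1, −×1 → 4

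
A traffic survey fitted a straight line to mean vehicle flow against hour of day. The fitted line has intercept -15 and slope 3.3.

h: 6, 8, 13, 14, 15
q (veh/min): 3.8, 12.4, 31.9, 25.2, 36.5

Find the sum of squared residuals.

h=6: q̂ = -15 + 3.3·6 = 4.8; e = 3.8 − 4.8 = -1
h=8: q̂ = -15 + 3.3·8 = 11.4; e = 12.4 − 11.4 = 1
h=13: q̂ = -15 + 3.3·13 = 27.9; e = 31.9 − 27.9 = 4
h=14: q̂ = -15 + 3.3·14 = 31.2; e = 25.2 − 31.2 = -6
h=15: q̂ = -15 + 3.3·15 = 34.5; e = 36.5 − 34.5 = 2
SSE = 1 + 1 + 16 + 36 + 4 = 58

SSE = 58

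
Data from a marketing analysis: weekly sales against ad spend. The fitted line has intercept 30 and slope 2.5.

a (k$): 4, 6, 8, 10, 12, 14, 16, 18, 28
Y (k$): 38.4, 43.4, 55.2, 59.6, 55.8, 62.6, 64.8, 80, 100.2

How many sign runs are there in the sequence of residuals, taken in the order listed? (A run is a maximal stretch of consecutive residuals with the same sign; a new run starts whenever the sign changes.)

a=4: ŷ = 30 + 2.5·4 = 40; r = 38.4 − 40 = -1.6
a=6: ŷ = 30 + 2.5·6 = 45; r = 43.4 − 45 = -1.6
a=8: ŷ = 30 + 2.5·8 = 50; r = 55.2 − 50 = 5.2
a=10: ŷ = 30 + 2.5·10 = 55; r = 59.6 − 55 = 4.6
a=12: ŷ = 30 + 2.5·12 = 60; r = 55.8 − 60 = -4.2
a=14: ŷ = 30 + 2.5·14 = 65; r = 62.6 − 65 = -2.4
a=16: ŷ = 30 + 2.5·16 = 70; r = 64.8 − 70 = -5.2
a=18: ŷ = 30 + 2.5·18 = 75; r = 80 − 75 = 5
a=28: ŷ = 30 + 2.5·28 = 100; r = 100.2 − 100 = 0.2
Signs: − − + + − − − + +
Runs: −×2, +×2, −×3, +×2 → 4

4 runs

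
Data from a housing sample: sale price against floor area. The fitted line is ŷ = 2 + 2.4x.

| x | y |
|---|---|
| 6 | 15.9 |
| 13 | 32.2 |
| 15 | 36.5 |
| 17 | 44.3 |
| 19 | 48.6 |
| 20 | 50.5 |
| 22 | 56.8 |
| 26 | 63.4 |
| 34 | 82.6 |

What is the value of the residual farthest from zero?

x=6: ŷ = 2 + 2.4·6 = 16.4; e = 15.9 − 16.4 = -0.5
x=13: ŷ = 2 + 2.4·13 = 33.2; e = 32.2 − 33.2 = -1
x=15: ŷ = 2 + 2.4·15 = 38; e = 36.5 − 38 = -1.5
x=17: ŷ = 2 + 2.4·17 = 42.8; e = 44.3 − 42.8 = 1.5
x=19: ŷ = 2 + 2.4·19 = 47.6; e = 48.6 − 47.6 = 1
x=20: ŷ = 2 + 2.4·20 = 50; e = 50.5 − 50 = 0.5
x=22: ŷ = 2 + 2.4·22 = 54.8; e = 56.8 − 54.8 = 2
x=26: ŷ = 2 + 2.4·26 = 64.4; e = 63.4 − 64.4 = -1
x=34: ŷ = 2 + 2.4·34 = 83.6; e = 82.6 − 83.6 = -1
Largest |e| is 2 at x = 22, residual 2.

e = 2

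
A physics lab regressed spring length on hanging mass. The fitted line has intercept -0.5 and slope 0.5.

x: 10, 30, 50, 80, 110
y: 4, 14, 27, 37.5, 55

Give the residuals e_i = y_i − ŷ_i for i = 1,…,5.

-0.5, -0.5, 2.5, -2, 0.5

x=10: ŷ = -0.5 + 0.5·10 = 4.5; e = 4 − 4.5 = -0.5
x=30: ŷ = -0.5 + 0.5·30 = 14.5; e = 14 − 14.5 = -0.5
x=50: ŷ = -0.5 + 0.5·50 = 24.5; e = 27 − 24.5 = 2.5
x=80: ŷ = -0.5 + 0.5·80 = 39.5; e = 37.5 − 39.5 = -2
x=110: ŷ = -0.5 + 0.5·110 = 54.5; e = 55 − 54.5 = 0.5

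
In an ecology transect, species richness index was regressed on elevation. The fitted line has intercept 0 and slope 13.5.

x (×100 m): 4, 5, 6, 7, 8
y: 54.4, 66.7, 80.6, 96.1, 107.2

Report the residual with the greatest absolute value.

r = 1.6

x=4: ŷ = 13.5·4 = 54; r = 54.4 − 54 = 0.4
x=5: ŷ = 13.5·5 = 67.5; r = 66.7 − 67.5 = -0.8
x=6: ŷ = 13.5·6 = 81; r = 80.6 − 81 = -0.4
x=7: ŷ = 13.5·7 = 94.5; r = 96.1 − 94.5 = 1.6
x=8: ŷ = 13.5·8 = 108; r = 107.2 − 108 = -0.8
Largest |r| is 1.6 at x = 7, residual 1.6.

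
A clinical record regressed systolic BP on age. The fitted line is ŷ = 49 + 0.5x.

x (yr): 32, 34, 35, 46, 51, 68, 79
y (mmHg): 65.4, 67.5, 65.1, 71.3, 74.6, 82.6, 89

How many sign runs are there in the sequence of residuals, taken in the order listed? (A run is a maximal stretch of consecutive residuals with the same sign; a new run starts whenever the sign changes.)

x=32: ŷ = 49 + 0.5·32 = 65; r = 65.4 − 65 = 0.4
x=34: ŷ = 49 + 0.5·34 = 66; r = 67.5 − 66 = 1.5
x=35: ŷ = 49 + 0.5·35 = 66.5; r = 65.1 − 66.5 = -1.4
x=46: ŷ = 49 + 0.5·46 = 72; r = 71.3 − 72 = -0.7
x=51: ŷ = 49 + 0.5·51 = 74.5; r = 74.6 − 74.5 = 0.1
x=68: ŷ = 49 + 0.5·68 = 83; r = 82.6 − 83 = -0.4
x=79: ŷ = 49 + 0.5·79 = 88.5; r = 89 − 88.5 = 0.5
Signs: + + − − + − +
Runs: +×2, −×2, +×1, −×1, +×1 → 5

5 runs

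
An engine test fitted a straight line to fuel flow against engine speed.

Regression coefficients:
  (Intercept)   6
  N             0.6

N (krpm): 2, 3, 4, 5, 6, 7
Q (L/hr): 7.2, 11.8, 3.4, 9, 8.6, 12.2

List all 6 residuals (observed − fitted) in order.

0, 4, -5, 0, -1, 2

N=2: ŷ = 6 + 0.6·2 = 7.2; r = 7.2 − 7.2 = 0
N=3: ŷ = 6 + 0.6·3 = 7.8; r = 11.8 − 7.8 = 4
N=4: ŷ = 6 + 0.6·4 = 8.4; r = 3.4 − 8.4 = -5
N=5: ŷ = 6 + 0.6·5 = 9; r = 9 − 9 = 0
N=6: ŷ = 6 + 0.6·6 = 9.6; r = 8.6 − 9.6 = -1
N=7: ŷ = 6 + 0.6·7 = 10.2; r = 12.2 − 10.2 = 2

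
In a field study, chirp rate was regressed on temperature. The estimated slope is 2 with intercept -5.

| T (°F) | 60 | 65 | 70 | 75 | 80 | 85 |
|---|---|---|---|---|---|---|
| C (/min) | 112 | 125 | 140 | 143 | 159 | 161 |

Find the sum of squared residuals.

T=60: ŷ = -5 + 2·60 = 115; r = 112 − 115 = -3
T=65: ŷ = -5 + 2·65 = 125; r = 125 − 125 = 0
T=70: ŷ = -5 + 2·70 = 135; r = 140 − 135 = 5
T=75: ŷ = -5 + 2·75 = 145; r = 143 − 145 = -2
T=80: ŷ = -5 + 2·80 = 155; r = 159 − 155 = 4
T=85: ŷ = -5 + 2·85 = 165; r = 161 − 165 = -4
SSE = 9 + 0 + 25 + 4 + 16 + 16 = 70

SSE = 70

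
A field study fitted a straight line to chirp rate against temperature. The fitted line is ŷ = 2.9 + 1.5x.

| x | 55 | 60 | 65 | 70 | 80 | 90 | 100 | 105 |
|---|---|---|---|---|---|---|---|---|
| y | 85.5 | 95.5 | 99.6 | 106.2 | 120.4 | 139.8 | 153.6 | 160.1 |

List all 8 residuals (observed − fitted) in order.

0.1, 2.6, -0.8, -1.7, -2.5, 1.9, 0.7, -0.3

x=55: ŷ = 2.9 + 1.5·55 = 85.4; r = 85.5 − 85.4 = 0.1
x=60: ŷ = 2.9 + 1.5·60 = 92.9; r = 95.5 − 92.9 = 2.6
x=65: ŷ = 2.9 + 1.5·65 = 100.4; r = 99.6 − 100.4 = -0.8
x=70: ŷ = 2.9 + 1.5·70 = 107.9; r = 106.2 − 107.9 = -1.7
x=80: ŷ = 2.9 + 1.5·80 = 122.9; r = 120.4 − 122.9 = -2.5
x=90: ŷ = 2.9 + 1.5·90 = 137.9; r = 139.8 − 137.9 = 1.9
x=100: ŷ = 2.9 + 1.5·100 = 152.9; r = 153.6 − 152.9 = 0.7
x=105: ŷ = 2.9 + 1.5·105 = 160.4; r = 160.1 − 160.4 = -0.3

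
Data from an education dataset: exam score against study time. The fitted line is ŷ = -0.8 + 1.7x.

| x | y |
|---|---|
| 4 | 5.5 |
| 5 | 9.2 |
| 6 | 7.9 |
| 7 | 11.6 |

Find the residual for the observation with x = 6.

ŷ = -0.8 + 1.7·6 = 9.4
r = 7.9 − 9.4 = -1.5

r = -1.5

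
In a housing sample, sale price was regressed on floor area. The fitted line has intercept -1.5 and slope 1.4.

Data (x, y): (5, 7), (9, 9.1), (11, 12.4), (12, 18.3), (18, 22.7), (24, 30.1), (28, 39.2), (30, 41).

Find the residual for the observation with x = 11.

ŷ = -1.5 + 1.4·11 = 13.9
r = 12.4 − 13.9 = -1.5

r = -1.5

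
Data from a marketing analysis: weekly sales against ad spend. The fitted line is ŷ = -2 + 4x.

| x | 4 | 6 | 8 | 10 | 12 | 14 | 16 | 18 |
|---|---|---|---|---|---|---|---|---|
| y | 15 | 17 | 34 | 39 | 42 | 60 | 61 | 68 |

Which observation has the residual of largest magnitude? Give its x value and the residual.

x = 14, r = 6

x=4: ŷ = -2 + 4·4 = 14; r = 15 − 14 = 1
x=6: ŷ = -2 + 4·6 = 22; r = 17 − 22 = -5
x=8: ŷ = -2 + 4·8 = 30; r = 34 − 30 = 4
x=10: ŷ = -2 + 4·10 = 38; r = 39 − 38 = 1
x=12: ŷ = -2 + 4·12 = 46; r = 42 − 46 = -4
x=14: ŷ = -2 + 4·14 = 54; r = 60 − 54 = 6
x=16: ŷ = -2 + 4·16 = 62; r = 61 − 62 = -1
x=18: ŷ = -2 + 4·18 = 70; r = 68 − 70 = -2
Largest |r| is 6 at x = 14, residual 6.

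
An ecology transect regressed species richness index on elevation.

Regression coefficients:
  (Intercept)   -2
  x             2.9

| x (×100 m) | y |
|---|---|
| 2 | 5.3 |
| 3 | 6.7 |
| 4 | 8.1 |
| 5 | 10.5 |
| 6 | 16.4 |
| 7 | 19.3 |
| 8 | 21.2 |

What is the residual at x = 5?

r = -2

ŷ = -2 + 2.9·5 = 12.5
r = 10.5 − 12.5 = -2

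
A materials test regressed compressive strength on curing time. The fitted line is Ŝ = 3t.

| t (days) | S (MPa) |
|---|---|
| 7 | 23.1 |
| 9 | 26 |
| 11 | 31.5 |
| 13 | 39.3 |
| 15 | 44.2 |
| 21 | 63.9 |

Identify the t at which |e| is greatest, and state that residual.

t = 7, e = 2.1

t=7: Ŝ = 3·7 = 21; e = 23.1 − 21 = 2.1
t=9: Ŝ = 3·9 = 27; e = 26 − 27 = -1
t=11: Ŝ = 3·11 = 33; e = 31.5 − 33 = -1.5
t=13: Ŝ = 3·13 = 39; e = 39.3 − 39 = 0.3
t=15: Ŝ = 3·15 = 45; e = 44.2 − 45 = -0.8
t=21: Ŝ = 3·21 = 63; e = 63.9 − 63 = 0.9
Largest |e| is 2.1 at t = 7, residual 2.1.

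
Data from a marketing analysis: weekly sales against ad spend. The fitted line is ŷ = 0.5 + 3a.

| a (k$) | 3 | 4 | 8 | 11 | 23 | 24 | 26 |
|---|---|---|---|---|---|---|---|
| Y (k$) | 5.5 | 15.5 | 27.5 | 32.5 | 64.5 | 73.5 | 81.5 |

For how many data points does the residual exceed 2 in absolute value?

5

a=3: ŷ = 0.5 + 3·3 = 9.5; r = 5.5 − 9.5 = -4
a=4: ŷ = 0.5 + 3·4 = 12.5; r = 15.5 − 12.5 = 3
a=8: ŷ = 0.5 + 3·8 = 24.5; r = 27.5 − 24.5 = 3
a=11: ŷ = 0.5 + 3·11 = 33.5; r = 32.5 − 33.5 = -1
a=23: ŷ = 0.5 + 3·23 = 69.5; r = 64.5 − 69.5 = -5
a=24: ŷ = 0.5 + 3·24 = 72.5; r = 73.5 − 72.5 = 1
a=26: ŷ = 0.5 + 3·26 = 78.5; r = 81.5 − 78.5 = 3
|r| > 2: a=3 (|r|=4), a=4 (|r|=3), a=8 (|r|=3), a=23 (|r|=5), a=26 (|r|=3) → 5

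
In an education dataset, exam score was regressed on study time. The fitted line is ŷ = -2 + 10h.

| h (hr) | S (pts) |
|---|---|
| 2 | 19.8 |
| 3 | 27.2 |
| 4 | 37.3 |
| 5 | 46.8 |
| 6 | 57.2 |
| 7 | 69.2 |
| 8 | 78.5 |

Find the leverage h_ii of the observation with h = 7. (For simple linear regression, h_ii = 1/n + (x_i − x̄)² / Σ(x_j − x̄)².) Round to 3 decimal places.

h̄ = (2 + 3 + 4 + 5 + 6 + 7 + 8)/7 = 5
Σ(h − h̄)² = 9 + 4 + 1 + 0 + 1 + 4 + 9 = 28
h = 1/7 + (2)²/28 = 0.142857 + 0.142857 = 0.286

h = 0.286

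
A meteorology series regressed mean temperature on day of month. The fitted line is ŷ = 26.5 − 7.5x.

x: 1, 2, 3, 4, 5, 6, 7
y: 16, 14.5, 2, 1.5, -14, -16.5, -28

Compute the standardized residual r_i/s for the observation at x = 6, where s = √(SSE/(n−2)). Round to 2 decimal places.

0.56

x=1: ŷ = 26.5 − 7.5·1 = 19; r = 16 − 19 = -3
x=2: ŷ = 26.5 − 7.5·2 = 11.5; r = 14.5 − 11.5 = 3
x=3: ŷ = 26.5 − 7.5·3 = 4; r = 2 − 4 = -2
x=4: ŷ = 26.5 − 7.5·4 = -3.5; r = 1.5 − (-3.5) = 5
x=5: ŷ = 26.5 − 7.5·5 = -11; r = -14 − (-11) = -3
x=6: ŷ = 26.5 − 7.5·6 = -18.5; r = -16.5 − (-18.5) = 2
x=7: ŷ = 26.5 − 7.5·7 = -26; r = -28 − (-26) = -2
SSE = 9 + 9 + 4 + 25 + 9 + 4 + 4 = 64
s = √(64/5) = 3.57771
r/s = 2 / 3.57771 = 0.56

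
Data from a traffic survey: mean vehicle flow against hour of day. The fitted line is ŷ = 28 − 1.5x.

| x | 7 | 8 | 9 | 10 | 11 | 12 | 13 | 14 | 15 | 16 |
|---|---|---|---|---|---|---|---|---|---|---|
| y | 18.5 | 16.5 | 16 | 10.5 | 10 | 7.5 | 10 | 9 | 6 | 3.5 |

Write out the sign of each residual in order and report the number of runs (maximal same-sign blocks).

x=7: ŷ = 28 − 1.5·7 = 17.5; r = 18.5 − 17.5 = 1
x=8: ŷ = 28 − 1.5·8 = 16; r = 16.5 − 16 = 0.5
x=9: ŷ = 28 − 1.5·9 = 14.5; r = 16 − 14.5 = 1.5
x=10: ŷ = 28 − 1.5·10 = 13; r = 10.5 − 13 = -2.5
x=11: ŷ = 28 − 1.5·11 = 11.5; r = 10 − 11.5 = -1.5
x=12: ŷ = 28 − 1.5·12 = 10; r = 7.5 − 10 = -2.5
x=13: ŷ = 28 − 1.5·13 = 8.5; r = 10 − 8.5 = 1.5
x=14: ŷ = 28 − 1.5·14 = 7; r = 9 − 7 = 2
x=15: ŷ = 28 − 1.5·15 = 5.5; r = 6 − 5.5 = 0.5
x=16: ŷ = 28 − 1.5·16 = 4; r = 3.5 − 4 = -0.5
Signs: + + + − − − + + + −
Runs: +×3, −×3, +×3, −×1 → 4

4 runs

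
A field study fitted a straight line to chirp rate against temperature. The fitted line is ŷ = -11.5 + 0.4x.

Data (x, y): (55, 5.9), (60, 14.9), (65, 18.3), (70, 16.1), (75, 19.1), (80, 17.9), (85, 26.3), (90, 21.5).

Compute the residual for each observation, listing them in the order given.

-4.6, 2.4, 3.8, -0.4, 0.6, -2.6, 3.8, -3

x=55: ŷ = -11.5 + 0.4·55 = 10.5; e = 5.9 − 10.5 = -4.6
x=60: ŷ = -11.5 + 0.4·60 = 12.5; e = 14.9 − 12.5 = 2.4
x=65: ŷ = -11.5 + 0.4·65 = 14.5; e = 18.3 − 14.5 = 3.8
x=70: ŷ = -11.5 + 0.4·70 = 16.5; e = 16.1 − 16.5 = -0.4
x=75: ŷ = -11.5 + 0.4·75 = 18.5; e = 19.1 − 18.5 = 0.6
x=80: ŷ = -11.5 + 0.4·80 = 20.5; e = 17.9 − 20.5 = -2.6
x=85: ŷ = -11.5 + 0.4·85 = 22.5; e = 26.3 − 22.5 = 3.8
x=90: ŷ = -11.5 + 0.4·90 = 24.5; e = 21.5 − 24.5 = -3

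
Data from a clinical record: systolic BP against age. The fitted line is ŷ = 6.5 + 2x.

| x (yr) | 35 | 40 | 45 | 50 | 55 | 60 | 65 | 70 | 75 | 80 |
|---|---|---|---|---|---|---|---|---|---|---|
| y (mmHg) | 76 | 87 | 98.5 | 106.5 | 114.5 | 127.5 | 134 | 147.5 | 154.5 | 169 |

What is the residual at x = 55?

r = -2

ŷ = 6.5 + 2·55 = 116.5
r = 114.5 − 116.5 = -2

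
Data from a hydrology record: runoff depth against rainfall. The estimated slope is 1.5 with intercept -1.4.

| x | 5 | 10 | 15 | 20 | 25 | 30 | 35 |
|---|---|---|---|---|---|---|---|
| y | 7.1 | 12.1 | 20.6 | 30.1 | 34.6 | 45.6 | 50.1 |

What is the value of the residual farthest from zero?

x=5: ŷ = -1.4 + 1.5·5 = 6.1; r = 7.1 − 6.1 = 1
x=10: ŷ = -1.4 + 1.5·10 = 13.6; r = 12.1 − 13.6 = -1.5
x=15: ŷ = -1.4 + 1.5·15 = 21.1; r = 20.6 − 21.1 = -0.5
x=20: ŷ = -1.4 + 1.5·20 = 28.6; r = 30.1 − 28.6 = 1.5
x=25: ŷ = -1.4 + 1.5·25 = 36.1; r = 34.6 − 36.1 = -1.5
x=30: ŷ = -1.4 + 1.5·30 = 43.6; r = 45.6 − 43.6 = 2
x=35: ŷ = -1.4 + 1.5·35 = 51.1; r = 50.1 − 51.1 = -1
Largest |r| is 2 at x = 30, residual 2.

r = 2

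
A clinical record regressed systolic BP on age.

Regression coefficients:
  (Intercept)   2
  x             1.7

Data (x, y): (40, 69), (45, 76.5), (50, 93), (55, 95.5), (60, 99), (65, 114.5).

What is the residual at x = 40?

r = -1

ŷ = 2 + 1.7·40 = 70
r = 69 − 70 = -1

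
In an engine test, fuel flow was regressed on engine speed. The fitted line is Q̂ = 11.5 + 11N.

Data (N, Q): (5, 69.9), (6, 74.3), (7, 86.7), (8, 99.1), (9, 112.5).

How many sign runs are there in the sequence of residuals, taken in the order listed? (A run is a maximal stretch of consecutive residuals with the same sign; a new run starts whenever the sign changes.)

N=5: Q̂ = 11.5 + 11·5 = 66.5; r = 69.9 − 66.5 = 3.4
N=6: Q̂ = 11.5 + 11·6 = 77.5; r = 74.3 − 77.5 = -3.2
N=7: Q̂ = 11.5 + 11·7 = 88.5; r = 86.7 − 88.5 = -1.8
N=8: Q̂ = 11.5 + 11·8 = 99.5; r = 99.1 − 99.5 = -0.4
N=9: Q̂ = 11.5 + 11·9 = 110.5; r = 112.5 − 110.5 = 2
Signs: + − − − +
Runs: +×1, −×3, +×1 → 3

3 runs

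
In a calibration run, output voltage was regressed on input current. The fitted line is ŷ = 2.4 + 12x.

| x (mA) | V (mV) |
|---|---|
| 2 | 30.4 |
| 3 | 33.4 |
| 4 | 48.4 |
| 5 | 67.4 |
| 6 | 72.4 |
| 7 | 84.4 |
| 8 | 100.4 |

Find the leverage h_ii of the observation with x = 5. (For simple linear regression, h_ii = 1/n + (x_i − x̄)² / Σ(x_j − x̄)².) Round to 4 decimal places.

h = 0.1429

x̄ = (2 + 3 + 4 + 5 + 6 + 7 + 8)/7 = 5
Σ(x − x̄)² = 9 + 4 + 1 + 0 + 1 + 4 + 9 = 28
h = 1/7 + (0)²/28 = 0.142857 + 0 = 0.1429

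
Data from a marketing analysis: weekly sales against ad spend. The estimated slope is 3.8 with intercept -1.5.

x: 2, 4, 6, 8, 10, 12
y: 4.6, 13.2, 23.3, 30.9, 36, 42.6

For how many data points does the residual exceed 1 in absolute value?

4

x=2: ŷ = -1.5 + 3.8·2 = 6.1; e = 4.6 − 6.1 = -1.5
x=4: ŷ = -1.5 + 3.8·4 = 13.7; e = 13.2 − 13.7 = -0.5
x=6: ŷ = -1.5 + 3.8·6 = 21.3; e = 23.3 − 21.3 = 2
x=8: ŷ = -1.5 + 3.8·8 = 28.9; e = 30.9 − 28.9 = 2
x=10: ŷ = -1.5 + 3.8·10 = 36.5; e = 36 − 36.5 = -0.5
x=12: ŷ = -1.5 + 3.8·12 = 44.1; e = 42.6 − 44.1 = -1.5
|e| > 1: x=2 (|e|=1.5), x=6 (|e|=2), x=8 (|e|=2), x=12 (|e|=1.5) → 4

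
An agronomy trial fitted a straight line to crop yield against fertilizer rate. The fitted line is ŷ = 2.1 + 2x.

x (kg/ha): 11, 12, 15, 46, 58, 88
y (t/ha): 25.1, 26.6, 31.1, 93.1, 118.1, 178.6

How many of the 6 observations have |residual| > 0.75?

x=11: ŷ = 2.1 + 2·11 = 24.1; r = 25.1 − 24.1 = 1
x=12: ŷ = 2.1 + 2·12 = 26.1; r = 26.6 − 26.1 = 0.5
x=15: ŷ = 2.1 + 2·15 = 32.1; r = 31.1 − 32.1 = -1
x=46: ŷ = 2.1 + 2·46 = 94.1; r = 93.1 − 94.1 = -1
x=58: ŷ = 2.1 + 2·58 = 118.1; r = 118.1 − 118.1 = 0
x=88: ŷ = 2.1 + 2·88 = 178.1; r = 178.6 − 178.1 = 0.5
|r| > 0.75: x=11 (|r|=1), x=15 (|r|=1), x=46 (|r|=1) → 3

3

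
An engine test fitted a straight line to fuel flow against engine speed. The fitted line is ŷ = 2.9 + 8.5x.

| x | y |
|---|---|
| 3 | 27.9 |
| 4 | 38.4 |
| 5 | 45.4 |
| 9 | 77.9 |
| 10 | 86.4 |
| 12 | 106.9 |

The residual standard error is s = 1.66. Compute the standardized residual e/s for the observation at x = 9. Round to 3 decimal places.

-0.904

ŷ = 2.9 + 8.5·9 = 79.4
e = 77.9 − 79.4 = -1.5
e/s = -1.5 / 1.66 = -0.904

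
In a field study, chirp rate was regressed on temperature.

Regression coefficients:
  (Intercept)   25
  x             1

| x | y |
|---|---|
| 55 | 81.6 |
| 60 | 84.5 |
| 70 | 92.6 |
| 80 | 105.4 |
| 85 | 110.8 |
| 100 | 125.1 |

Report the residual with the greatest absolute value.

e = -2.4

x=55: ŷ = 25 + 55 = 80; e = 81.6 − 80 = 1.6
x=60: ŷ = 25 + 60 = 85; e = 84.5 − 85 = -0.5
x=70: ŷ = 25 + 70 = 95; e = 92.6 − 95 = -2.4
x=80: ŷ = 25 + 80 = 105; e = 105.4 − 105 = 0.4
x=85: ŷ = 25 + 85 = 110; e = 110.8 − 110 = 0.8
x=100: ŷ = 25 + 100 = 125; e = 125.1 − 125 = 0.1
Largest |e| is 2.4 at x = 70, residual -2.4.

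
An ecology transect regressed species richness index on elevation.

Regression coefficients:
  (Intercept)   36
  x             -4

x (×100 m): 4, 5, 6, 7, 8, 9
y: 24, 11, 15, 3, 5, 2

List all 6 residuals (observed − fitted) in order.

4, -5, 3, -5, 1, 2

x=4: ŷ = 36 − 4·4 = 20; e = 24 − 20 = 4
x=5: ŷ = 36 − 4·5 = 16; e = 11 − 16 = -5
x=6: ŷ = 36 − 4·6 = 12; e = 15 − 12 = 3
x=7: ŷ = 36 − 4·7 = 8; e = 3 − 8 = -5
x=8: ŷ = 36 − 4·8 = 4; e = 5 − 4 = 1
x=9: ŷ = 36 − 4·9 = 0; e = 2 − 0 = 2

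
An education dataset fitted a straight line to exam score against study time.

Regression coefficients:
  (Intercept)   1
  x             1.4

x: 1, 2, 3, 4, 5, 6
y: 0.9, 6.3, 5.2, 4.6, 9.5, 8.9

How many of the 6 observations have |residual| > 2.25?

x=1: ŷ = 1 + 1.4·1 = 2.4; e = 0.9 − 2.4 = -1.5
x=2: ŷ = 1 + 1.4·2 = 3.8; e = 6.3 − 3.8 = 2.5
x=3: ŷ = 1 + 1.4·3 = 5.2; e = 5.2 − 5.2 = 0
x=4: ŷ = 1 + 1.4·4 = 6.6; e = 4.6 − 6.6 = -2
x=5: ŷ = 1 + 1.4·5 = 8; e = 9.5 − 8 = 1.5
x=6: ŷ = 1 + 1.4·6 = 9.4; e = 8.9 − 9.4 = -0.5
|e| > 2.25: x=2 (|e|=2.5) → 1

1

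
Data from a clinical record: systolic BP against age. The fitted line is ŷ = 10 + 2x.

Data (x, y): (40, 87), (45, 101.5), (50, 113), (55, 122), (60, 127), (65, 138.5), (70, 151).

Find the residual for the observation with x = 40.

ŷ = 10 + 2·40 = 90
e = 87 − 90 = -3

e = -3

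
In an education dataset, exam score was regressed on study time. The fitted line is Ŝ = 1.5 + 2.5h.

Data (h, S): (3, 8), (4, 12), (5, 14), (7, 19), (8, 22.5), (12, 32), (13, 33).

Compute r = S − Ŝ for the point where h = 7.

Ŝ = 1.5 + 2.5·7 = 19
r = 19 − 19 = 0

r = 0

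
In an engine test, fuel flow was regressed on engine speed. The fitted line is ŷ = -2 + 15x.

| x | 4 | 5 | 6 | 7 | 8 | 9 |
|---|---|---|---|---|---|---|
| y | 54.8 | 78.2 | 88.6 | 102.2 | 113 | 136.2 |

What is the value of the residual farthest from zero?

x=4: ŷ = -2 + 15·4 = 58; r = 54.8 − 58 = -3.2
x=5: ŷ = -2 + 15·5 = 73; r = 78.2 − 73 = 5.2
x=6: ŷ = -2 + 15·6 = 88; r = 88.6 − 88 = 0.6
x=7: ŷ = -2 + 15·7 = 103; r = 102.2 − 103 = -0.8
x=8: ŷ = -2 + 15·8 = 118; r = 113 − 118 = -5
x=9: ŷ = -2 + 15·9 = 133; r = 136.2 − 133 = 3.2
Largest |r| is 5.2 at x = 5, residual 5.2.

r = 5.2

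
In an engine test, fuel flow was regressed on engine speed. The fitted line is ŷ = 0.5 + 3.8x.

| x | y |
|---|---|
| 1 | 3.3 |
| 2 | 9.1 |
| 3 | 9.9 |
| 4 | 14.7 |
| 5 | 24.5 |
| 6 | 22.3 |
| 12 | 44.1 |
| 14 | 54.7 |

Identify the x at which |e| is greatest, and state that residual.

x=1: ŷ = 0.5 + 3.8·1 = 4.3; e = 3.3 − 4.3 = -1
x=2: ŷ = 0.5 + 3.8·2 = 8.1; e = 9.1 − 8.1 = 1
x=3: ŷ = 0.5 + 3.8·3 = 11.9; e = 9.9 − 11.9 = -2
x=4: ŷ = 0.5 + 3.8·4 = 15.7; e = 14.7 − 15.7 = -1
x=5: ŷ = 0.5 + 3.8·5 = 19.5; e = 24.5 − 19.5 = 5
x=6: ŷ = 0.5 + 3.8·6 = 23.3; e = 22.3 − 23.3 = -1
x=12: ŷ = 0.5 + 3.8·12 = 46.1; e = 44.1 − 46.1 = -2
x=14: ŷ = 0.5 + 3.8·14 = 53.7; e = 54.7 − 53.7 = 1
Largest |e| is 5 at x = 5, residual 5.

x = 5, e = 5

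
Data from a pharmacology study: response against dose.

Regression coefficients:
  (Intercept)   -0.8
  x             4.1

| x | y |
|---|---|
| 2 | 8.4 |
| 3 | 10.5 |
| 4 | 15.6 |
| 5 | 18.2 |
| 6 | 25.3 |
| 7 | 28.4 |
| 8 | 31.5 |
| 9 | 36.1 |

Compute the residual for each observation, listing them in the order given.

x=2: ŷ = -0.8 + 4.1·2 = 7.4; e = 8.4 − 7.4 = 1
x=3: ŷ = -0.8 + 4.1·3 = 11.5; e = 10.5 − 11.5 = -1
x=4: ŷ = -0.8 + 4.1·4 = 15.6; e = 15.6 − 15.6 = 0
x=5: ŷ = -0.8 + 4.1·5 = 19.7; e = 18.2 − 19.7 = -1.5
x=6: ŷ = -0.8 + 4.1·6 = 23.8; e = 25.3 − 23.8 = 1.5
x=7: ŷ = -0.8 + 4.1·7 = 27.9; e = 28.4 − 27.9 = 0.5
x=8: ŷ = -0.8 + 4.1·8 = 32; e = 31.5 − 32 = -0.5
x=9: ŷ = -0.8 + 4.1·9 = 36.1; e = 36.1 − 36.1 = 0

1, -1, 0, -1.5, 1.5, 0.5, -0.5, 0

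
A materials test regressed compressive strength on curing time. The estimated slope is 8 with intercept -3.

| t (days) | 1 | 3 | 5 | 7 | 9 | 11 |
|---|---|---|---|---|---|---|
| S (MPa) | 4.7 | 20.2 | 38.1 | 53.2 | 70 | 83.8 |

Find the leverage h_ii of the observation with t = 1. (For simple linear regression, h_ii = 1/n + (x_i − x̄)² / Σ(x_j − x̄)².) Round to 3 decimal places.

h = 0.524

t̄ = (1 + 3 + 5 + 7 + 9 + 11)/6 = 6
Σ(t − t̄)² = 25 + 9 + 1 + 1 + 9 + 25 = 70
h = 1/6 + (-5)²/70 = 0.166667 + 0.357143 = 0.524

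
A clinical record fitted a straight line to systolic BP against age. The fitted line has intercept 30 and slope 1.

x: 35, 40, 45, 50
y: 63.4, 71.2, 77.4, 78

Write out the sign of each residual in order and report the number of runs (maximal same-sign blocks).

3 runs

x=35: ŷ = 30 + 35 = 65; e = 63.4 − 65 = -1.6
x=40: ŷ = 30 + 40 = 70; e = 71.2 − 70 = 1.2
x=45: ŷ = 30 + 45 = 75; e = 77.4 − 75 = 2.4
x=50: ŷ = 30 + 50 = 80; e = 78 − 80 = -2
Signs: − + + −
Runs: −×1, +×2, −×1 → 3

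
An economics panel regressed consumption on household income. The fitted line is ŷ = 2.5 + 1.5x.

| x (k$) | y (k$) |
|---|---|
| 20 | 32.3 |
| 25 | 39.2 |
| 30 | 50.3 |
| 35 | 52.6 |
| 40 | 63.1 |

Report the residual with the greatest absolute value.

x=20: ŷ = 2.5 + 1.5·20 = 32.5; r = 32.3 − 32.5 = -0.2
x=25: ŷ = 2.5 + 1.5·25 = 40; r = 39.2 − 40 = -0.8
x=30: ŷ = 2.5 + 1.5·30 = 47.5; r = 50.3 − 47.5 = 2.8
x=35: ŷ = 2.5 + 1.5·35 = 55; r = 52.6 − 55 = -2.4
x=40: ŷ = 2.5 + 1.5·40 = 62.5; r = 63.1 − 62.5 = 0.6
Largest |r| is 2.8 at x = 30, residual 2.8.

r = 2.8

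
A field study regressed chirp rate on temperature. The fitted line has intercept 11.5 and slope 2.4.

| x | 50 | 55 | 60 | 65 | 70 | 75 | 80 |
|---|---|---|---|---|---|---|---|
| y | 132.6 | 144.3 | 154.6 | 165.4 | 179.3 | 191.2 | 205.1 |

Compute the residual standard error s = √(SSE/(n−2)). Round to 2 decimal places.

x=50: ŷ = 11.5 + 2.4·50 = 131.5; r = 132.6 − 131.5 = 1.1
x=55: ŷ = 11.5 + 2.4·55 = 143.5; r = 144.3 − 143.5 = 0.8
x=60: ŷ = 11.5 + 2.4·60 = 155.5; r = 154.6 − 155.5 = -0.9
x=65: ŷ = 11.5 + 2.4·65 = 167.5; r = 165.4 − 167.5 = -2.1
x=70: ŷ = 11.5 + 2.4·70 = 179.5; r = 179.3 − 179.5 = -0.2
x=75: ŷ = 11.5 + 2.4·75 = 191.5; r = 191.2 − 191.5 = -0.3
x=80: ŷ = 11.5 + 2.4·80 = 203.5; r = 205.1 − 203.5 = 1.6
SSE = 1.21 + 0.64 + 0.81 + 4.41 + 0.04 + 0.09 + 2.56 = 9.76
s = √(9.76/5) = √1.952 ≈ 1.40

s = 1.40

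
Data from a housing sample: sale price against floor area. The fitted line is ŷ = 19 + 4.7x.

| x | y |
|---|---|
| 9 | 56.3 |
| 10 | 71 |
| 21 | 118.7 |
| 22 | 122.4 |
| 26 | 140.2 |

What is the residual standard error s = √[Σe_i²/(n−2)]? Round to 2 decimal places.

x=9: ŷ = 19 + 4.7·9 = 61.3; e = 56.3 − 61.3 = -5
x=10: ŷ = 19 + 4.7·10 = 66; e = 71 − 66 = 5
x=21: ŷ = 19 + 4.7·21 = 117.7; e = 118.7 − 117.7 = 1
x=22: ŷ = 19 + 4.7·22 = 122.4; e = 122.4 − 122.4 = 0
x=26: ŷ = 19 + 4.7·26 = 141.2; e = 140.2 − 141.2 = -1
SSE = 25 + 25 + 1 + 0 + 1 = 52
s = √(52/3) = √17.3333 ≈ 4.16

s = 4.16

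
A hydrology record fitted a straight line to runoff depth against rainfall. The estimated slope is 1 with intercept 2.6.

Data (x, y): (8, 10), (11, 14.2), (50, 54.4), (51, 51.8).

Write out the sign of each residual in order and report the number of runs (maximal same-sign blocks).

3 runs

x=8: ŷ = 2.6 + 8 = 10.6; e = 10 − 10.6 = -0.6
x=11: ŷ = 2.6 + 11 = 13.6; e = 14.2 − 13.6 = 0.6
x=50: ŷ = 2.6 + 50 = 52.6; e = 54.4 − 52.6 = 1.8
x=51: ŷ = 2.6 + 51 = 53.6; e = 51.8 − 53.6 = -1.8
Signs: − + + −
Runs: −×1, +×2, −×1 → 3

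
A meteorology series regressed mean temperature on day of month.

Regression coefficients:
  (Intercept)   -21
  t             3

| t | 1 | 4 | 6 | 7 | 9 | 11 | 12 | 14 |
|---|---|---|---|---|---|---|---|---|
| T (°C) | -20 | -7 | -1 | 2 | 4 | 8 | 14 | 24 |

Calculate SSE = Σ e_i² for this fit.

SSE = 46

t=1: ŷ = -21 + 3·1 = -18; e = -20 − (-18) = -2
t=4: ŷ = -21 + 3·4 = -9; e = -7 − (-9) = 2
t=6: ŷ = -21 + 3·6 = -3; e = -1 − (-3) = 2
t=7: ŷ = -21 + 3·7 = 0; e = 2 − 0 = 2
t=9: ŷ = -21 + 3·9 = 6; e = 4 − 6 = -2
t=11: ŷ = -21 + 3·11 = 12; e = 8 − 12 = -4
t=12: ŷ = -21 + 3·12 = 15; e = 14 − 15 = -1
t=14: ŷ = -21 + 3·14 = 21; e = 24 − 21 = 3
SSE = 4 + 4 + 4 + 4 + 4 + 16 + 1 + 9 = 46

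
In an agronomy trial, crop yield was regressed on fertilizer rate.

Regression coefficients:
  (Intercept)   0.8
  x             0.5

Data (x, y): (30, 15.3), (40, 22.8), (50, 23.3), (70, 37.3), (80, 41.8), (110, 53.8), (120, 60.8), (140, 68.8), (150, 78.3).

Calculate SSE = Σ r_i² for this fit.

SSE = 28

x=30: ŷ = 0.8 + 0.5·30 = 15.8; r = 15.3 − 15.8 = -0.5
x=40: ŷ = 0.8 + 0.5·40 = 20.8; r = 22.8 − 20.8 = 2
x=50: ŷ = 0.8 + 0.5·50 = 25.8; r = 23.3 − 25.8 = -2.5
x=70: ŷ = 0.8 + 0.5·70 = 35.8; r = 37.3 − 35.8 = 1.5
x=80: ŷ = 0.8 + 0.5·80 = 40.8; r = 41.8 − 40.8 = 1
x=110: ŷ = 0.8 + 0.5·110 = 55.8; r = 53.8 − 55.8 = -2
x=120: ŷ = 0.8 + 0.5·120 = 60.8; r = 60.8 − 60.8 = 0
x=140: ŷ = 0.8 + 0.5·140 = 70.8; r = 68.8 − 70.8 = -2
x=150: ŷ = 0.8 + 0.5·150 = 75.8; r = 78.3 − 75.8 = 2.5
SSE = 0.25 + 4 + 6.25 + 2.25 + 1 + 4 + 0 + 4 + 6.25 = 28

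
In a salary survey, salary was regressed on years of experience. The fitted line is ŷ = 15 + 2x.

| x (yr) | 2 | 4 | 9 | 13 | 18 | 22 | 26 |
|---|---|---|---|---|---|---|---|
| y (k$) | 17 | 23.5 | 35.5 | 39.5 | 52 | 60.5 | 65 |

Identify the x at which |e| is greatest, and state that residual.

x=2: ŷ = 15 + 2·2 = 19; e = 17 − 19 = -2
x=4: ŷ = 15 + 2·4 = 23; e = 23.5 − 23 = 0.5
x=9: ŷ = 15 + 2·9 = 33; e = 35.5 − 33 = 2.5
x=13: ŷ = 15 + 2·13 = 41; e = 39.5 − 41 = -1.5
x=18: ŷ = 15 + 2·18 = 51; e = 52 − 51 = 1
x=22: ŷ = 15 + 2·22 = 59; e = 60.5 − 59 = 1.5
x=26: ŷ = 15 + 2·26 = 67; e = 65 − 67 = -2
Largest |e| is 2.5 at x = 9, residual 2.5.

x = 9, e = 2.5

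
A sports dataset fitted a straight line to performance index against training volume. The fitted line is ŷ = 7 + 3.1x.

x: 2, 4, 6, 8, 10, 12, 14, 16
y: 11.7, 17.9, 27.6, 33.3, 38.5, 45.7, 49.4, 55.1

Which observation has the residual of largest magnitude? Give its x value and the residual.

x = 6, r = 2

x=2: ŷ = 7 + 3.1·2 = 13.2; r = 11.7 − 13.2 = -1.5
x=4: ŷ = 7 + 3.1·4 = 19.4; r = 17.9 − 19.4 = -1.5
x=6: ŷ = 7 + 3.1·6 = 25.6; r = 27.6 − 25.6 = 2
x=8: ŷ = 7 + 3.1·8 = 31.8; r = 33.3 − 31.8 = 1.5
x=10: ŷ = 7 + 3.1·10 = 38; r = 38.5 − 38 = 0.5
x=12: ŷ = 7 + 3.1·12 = 44.2; r = 45.7 − 44.2 = 1.5
x=14: ŷ = 7 + 3.1·14 = 50.4; r = 49.4 − 50.4 = -1
x=16: ŷ = 7 + 3.1·16 = 56.6; r = 55.1 − 56.6 = -1.5
Largest |r| is 2 at x = 6, residual 2.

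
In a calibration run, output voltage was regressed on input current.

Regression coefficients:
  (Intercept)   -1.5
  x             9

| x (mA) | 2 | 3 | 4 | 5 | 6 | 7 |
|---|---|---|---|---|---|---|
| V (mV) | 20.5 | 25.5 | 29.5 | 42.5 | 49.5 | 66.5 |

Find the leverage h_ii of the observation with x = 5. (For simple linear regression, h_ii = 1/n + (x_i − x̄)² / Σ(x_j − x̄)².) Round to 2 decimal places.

x̄ = (2 + 3 + 4 + 5 + 6 + 7)/6 = 4.5
Σ(x − x̄)² = 6.25 + 2.25 + 0.25 + 0.25 + 2.25 + 6.25 = 17.5
h = 1/6 + (0.5)²/17.5 = 0.166667 + 0.0142857 = 0.18

h = 0.18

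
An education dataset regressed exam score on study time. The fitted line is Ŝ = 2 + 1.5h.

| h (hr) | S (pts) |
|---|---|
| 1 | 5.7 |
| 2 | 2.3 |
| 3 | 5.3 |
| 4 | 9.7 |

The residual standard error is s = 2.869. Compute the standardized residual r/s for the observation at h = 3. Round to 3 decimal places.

-0.418

Ŝ = 2 + 1.5·3 = 6.5
r = 5.3 − 6.5 = -1.2
r/s = -1.2 / 2.869 = -0.418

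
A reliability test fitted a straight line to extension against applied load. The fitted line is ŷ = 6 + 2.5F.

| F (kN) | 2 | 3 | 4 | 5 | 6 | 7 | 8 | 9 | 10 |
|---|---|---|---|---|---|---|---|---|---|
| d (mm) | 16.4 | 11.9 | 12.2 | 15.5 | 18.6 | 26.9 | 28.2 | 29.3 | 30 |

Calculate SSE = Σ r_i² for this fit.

F=2: ŷ = 6 + 2.5·2 = 11; r = 16.4 − 11 = 5.4
F=3: ŷ = 6 + 2.5·3 = 13.5; r = 11.9 − 13.5 = -1.6
F=4: ŷ = 6 + 2.5·4 = 16; r = 12.2 − 16 = -3.8
F=5: ŷ = 6 + 2.5·5 = 18.5; r = 15.5 − 18.5 = -3
F=6: ŷ = 6 + 2.5·6 = 21; r = 18.6 − 21 = -2.4
F=7: ŷ = 6 + 2.5·7 = 23.5; r = 26.9 − 23.5 = 3.4
F=8: ŷ = 6 + 2.5·8 = 26; r = 28.2 − 26 = 2.2
F=9: ŷ = 6 + 2.5·9 = 28.5; r = 29.3 − 28.5 = 0.8
F=10: ŷ = 6 + 2.5·10 = 31; r = 30 − 31 = -1
SSE = 29.16 + 2.56 + 14.44 + 9 + 5.76 + 11.56 + 4.84 + 0.64 + 1 = 78.96

SSE = 78.96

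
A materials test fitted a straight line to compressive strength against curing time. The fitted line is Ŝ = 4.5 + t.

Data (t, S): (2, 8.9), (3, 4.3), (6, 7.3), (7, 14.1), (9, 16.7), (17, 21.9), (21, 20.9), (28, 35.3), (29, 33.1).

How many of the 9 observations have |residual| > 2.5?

6

t=2: Ŝ = 4.5 + 2 = 6.5; r = 8.9 − 6.5 = 2.4
t=3: Ŝ = 4.5 + 3 = 7.5; r = 4.3 − 7.5 = -3.2
t=6: Ŝ = 4.5 + 6 = 10.5; r = 7.3 − 10.5 = -3.2
t=7: Ŝ = 4.5 + 7 = 11.5; r = 14.1 − 11.5 = 2.6
t=9: Ŝ = 4.5 + 9 = 13.5; r = 16.7 − 13.5 = 3.2
t=17: Ŝ = 4.5 + 17 = 21.5; r = 21.9 − 21.5 = 0.4
t=21: Ŝ = 4.5 + 21 = 25.5; r = 20.9 − 25.5 = -4.6
t=28: Ŝ = 4.5 + 28 = 32.5; r = 35.3 − 32.5 = 2.8
t=29: Ŝ = 4.5 + 29 = 33.5; r = 33.1 − 33.5 = -0.4
|r| > 2.5: t=3 (|r|=3.2), t=6 (|r|=3.2), t=7 (|r|=2.6), t=9 (|r|=3.2), t=21 (|r|=4.6), t=28 (|r|=2.8) → 6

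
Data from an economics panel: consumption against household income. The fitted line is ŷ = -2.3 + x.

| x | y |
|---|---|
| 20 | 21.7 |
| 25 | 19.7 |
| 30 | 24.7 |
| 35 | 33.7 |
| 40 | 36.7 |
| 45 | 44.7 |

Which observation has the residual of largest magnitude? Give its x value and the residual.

x=20: ŷ = -2.3 + 20 = 17.7; r = 21.7 − 17.7 = 4
x=25: ŷ = -2.3 + 25 = 22.7; r = 19.7 − 22.7 = -3
x=30: ŷ = -2.3 + 30 = 27.7; r = 24.7 − 27.7 = -3
x=35: ŷ = -2.3 + 35 = 32.7; r = 33.7 − 32.7 = 1
x=40: ŷ = -2.3 + 40 = 37.7; r = 36.7 − 37.7 = -1
x=45: ŷ = -2.3 + 45 = 42.7; r = 44.7 − 42.7 = 2
Largest |r| is 4 at x = 20, residual 4.

x = 20, r = 4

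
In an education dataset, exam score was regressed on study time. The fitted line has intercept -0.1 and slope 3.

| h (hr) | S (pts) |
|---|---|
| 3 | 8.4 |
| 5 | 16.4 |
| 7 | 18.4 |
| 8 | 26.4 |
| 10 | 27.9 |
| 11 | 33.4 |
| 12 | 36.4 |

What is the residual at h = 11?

Ŝ = -0.1 + 3·11 = 32.9
r = 33.4 − 32.9 = 0.5

r = 0.5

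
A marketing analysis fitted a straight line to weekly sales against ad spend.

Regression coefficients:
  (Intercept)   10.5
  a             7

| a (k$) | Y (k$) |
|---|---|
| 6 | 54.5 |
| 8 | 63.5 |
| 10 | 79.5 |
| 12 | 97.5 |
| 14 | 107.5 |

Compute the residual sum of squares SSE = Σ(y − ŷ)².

a=6: Ŷ = 10.5 + 7·6 = 52.5; r = 54.5 − 52.5 = 2
a=8: Ŷ = 10.5 + 7·8 = 66.5; r = 63.5 − 66.5 = -3
a=10: Ŷ = 10.5 + 7·10 = 80.5; r = 79.5 − 80.5 = -1
a=12: Ŷ = 10.5 + 7·12 = 94.5; r = 97.5 − 94.5 = 3
a=14: Ŷ = 10.5 + 7·14 = 108.5; r = 107.5 − 108.5 = -1
SSE = 4 + 9 + 1 + 9 + 1 = 24

SSE = 24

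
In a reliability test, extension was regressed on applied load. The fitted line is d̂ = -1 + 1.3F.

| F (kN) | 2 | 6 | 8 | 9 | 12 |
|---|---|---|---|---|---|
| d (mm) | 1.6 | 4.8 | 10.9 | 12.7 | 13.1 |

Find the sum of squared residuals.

F=2: d̂ = -1 + 1.3·2 = 1.6; r = 1.6 − 1.6 = 0
F=6: d̂ = -1 + 1.3·6 = 6.8; r = 4.8 − 6.8 = -2
F=8: d̂ = -1 + 1.3·8 = 9.4; r = 10.9 − 9.4 = 1.5
F=9: d̂ = -1 + 1.3·9 = 10.7; r = 12.7 − 10.7 = 2
F=12: d̂ = -1 + 1.3·12 = 14.6; r = 13.1 − 14.6 = -1.5
SSE = 0 + 4 + 2.25 + 4 + 2.25 = 12.5

SSE = 12.5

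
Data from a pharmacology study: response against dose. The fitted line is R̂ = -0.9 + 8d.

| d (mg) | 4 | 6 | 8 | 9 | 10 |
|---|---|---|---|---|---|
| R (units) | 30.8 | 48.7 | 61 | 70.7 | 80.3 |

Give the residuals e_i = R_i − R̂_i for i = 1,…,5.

d=4: R̂ = -0.9 + 8·4 = 31.1; e = 30.8 − 31.1 = -0.3
d=6: R̂ = -0.9 + 8·6 = 47.1; e = 48.7 − 47.1 = 1.6
d=8: R̂ = -0.9 + 8·8 = 63.1; e = 61 − 63.1 = -2.1
d=9: R̂ = -0.9 + 8·9 = 71.1; e = 70.7 − 71.1 = -0.4
d=10: R̂ = -0.9 + 8·10 = 79.1; e = 80.3 − 79.1 = 1.2

-0.3, 1.6, -2.1, -0.4, 1.2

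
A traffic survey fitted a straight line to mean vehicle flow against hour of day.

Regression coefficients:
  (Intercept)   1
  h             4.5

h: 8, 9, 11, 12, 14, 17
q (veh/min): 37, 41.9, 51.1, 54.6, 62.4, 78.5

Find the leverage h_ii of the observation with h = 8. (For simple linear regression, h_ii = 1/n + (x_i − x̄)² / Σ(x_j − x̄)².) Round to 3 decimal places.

h = 0.435

h̄ = (8 + 9 + 11 + 12 + 14 + 17)/6 = 11.8333
Σ(h − h̄)² = 14.6944 + 8.02778 + 0.694444 + 0.0277778 + 4.69444 + 26.6944 = 54.8333
h = 1/6 + (-3.83333)²/54.8333 = 0.166667 + 0.267984 = 0.435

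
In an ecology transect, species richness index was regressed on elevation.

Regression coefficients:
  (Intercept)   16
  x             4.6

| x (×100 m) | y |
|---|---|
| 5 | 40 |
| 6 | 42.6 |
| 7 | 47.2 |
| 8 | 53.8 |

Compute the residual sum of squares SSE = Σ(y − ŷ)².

SSE = 4

x=5: ŷ = 16 + 4.6·5 = 39; e = 40 − 39 = 1
x=6: ŷ = 16 + 4.6·6 = 43.6; e = 42.6 − 43.6 = -1
x=7: ŷ = 16 + 4.6·7 = 48.2; e = 47.2 − 48.2 = -1
x=8: ŷ = 16 + 4.6·8 = 52.8; e = 53.8 − 52.8 = 1
SSE = 1 + 1 + 1 + 1 = 4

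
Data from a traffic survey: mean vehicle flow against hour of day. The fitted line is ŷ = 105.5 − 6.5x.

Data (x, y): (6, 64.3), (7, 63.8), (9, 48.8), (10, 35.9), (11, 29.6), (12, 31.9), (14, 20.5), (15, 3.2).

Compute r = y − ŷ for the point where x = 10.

ŷ = 105.5 − 6.5·10 = 40.5
r = 35.9 − 40.5 = -4.6

r = -4.6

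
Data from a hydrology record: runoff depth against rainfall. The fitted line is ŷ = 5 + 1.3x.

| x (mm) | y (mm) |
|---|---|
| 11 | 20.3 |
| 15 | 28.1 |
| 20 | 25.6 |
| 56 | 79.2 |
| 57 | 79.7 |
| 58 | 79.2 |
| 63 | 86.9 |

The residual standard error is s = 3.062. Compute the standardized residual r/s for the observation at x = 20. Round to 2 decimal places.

-1.76

ŷ = 5 + 1.3·20 = 31
r = 25.6 − 31 = -5.4
r/s = -5.4 / 3.062 = -1.76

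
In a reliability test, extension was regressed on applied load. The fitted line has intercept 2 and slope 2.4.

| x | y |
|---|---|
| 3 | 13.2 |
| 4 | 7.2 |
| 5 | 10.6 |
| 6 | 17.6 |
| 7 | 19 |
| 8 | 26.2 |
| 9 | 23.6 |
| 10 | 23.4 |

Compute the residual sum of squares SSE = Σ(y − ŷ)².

SSE = 80.16

x=3: ŷ = 2 + 2.4·3 = 9.2; r = 13.2 − 9.2 = 4
x=4: ŷ = 2 + 2.4·4 = 11.6; r = 7.2 − 11.6 = -4.4
x=5: ŷ = 2 + 2.4·5 = 14; r = 10.6 − 14 = -3.4
x=6: ŷ = 2 + 2.4·6 = 16.4; r = 17.6 − 16.4 = 1.2
x=7: ŷ = 2 + 2.4·7 = 18.8; r = 19 − 18.8 = 0.2
x=8: ŷ = 2 + 2.4·8 = 21.2; r = 26.2 − 21.2 = 5
x=9: ŷ = 2 + 2.4·9 = 23.6; r = 23.6 − 23.6 = 0
x=10: ŷ = 2 + 2.4·10 = 26; r = 23.4 − 26 = -2.6
SSE = 16 + 19.36 + 11.56 + 1.44 + 0.04 + 25 + 0 + 6.76 = 80.16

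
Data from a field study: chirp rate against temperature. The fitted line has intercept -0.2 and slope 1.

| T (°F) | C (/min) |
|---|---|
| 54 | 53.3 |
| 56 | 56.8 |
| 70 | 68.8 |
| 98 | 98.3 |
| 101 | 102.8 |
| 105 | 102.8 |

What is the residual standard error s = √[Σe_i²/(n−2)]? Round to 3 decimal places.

T=54: Ĉ = -0.2 + 54 = 53.8; e = 53.3 − 53.8 = -0.5
T=56: Ĉ = -0.2 + 56 = 55.8; e = 56.8 − 55.8 = 1
T=70: Ĉ = -0.2 + 70 = 69.8; e = 68.8 − 69.8 = -1
T=98: Ĉ = -0.2 + 98 = 97.8; e = 98.3 − 97.8 = 0.5
T=101: Ĉ = -0.2 + 101 = 100.8; e = 102.8 − 100.8 = 2
T=105: Ĉ = -0.2 + 105 = 104.8; e = 102.8 − 104.8 = -2
SSE = 0.25 + 1 + 1 + 0.25 + 4 + 4 = 10.5
s = √(10.5/4) = √2.625 ≈ 1.620

s = 1.620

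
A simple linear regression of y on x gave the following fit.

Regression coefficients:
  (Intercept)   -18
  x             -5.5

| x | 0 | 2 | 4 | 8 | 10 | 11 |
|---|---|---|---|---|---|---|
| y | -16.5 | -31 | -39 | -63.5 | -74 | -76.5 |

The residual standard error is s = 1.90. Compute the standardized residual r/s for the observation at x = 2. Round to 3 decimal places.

ŷ = -18 − 5.5·2 = -29
r = -31 − (-29) = -2
r/s = -2 / 1.90 = -1.053

-1.053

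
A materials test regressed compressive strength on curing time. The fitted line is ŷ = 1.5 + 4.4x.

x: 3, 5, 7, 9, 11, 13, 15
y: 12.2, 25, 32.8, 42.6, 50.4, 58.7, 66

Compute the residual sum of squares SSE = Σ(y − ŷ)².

x=3: ŷ = 1.5 + 4.4·3 = 14.7; r = 12.2 − 14.7 = -2.5
x=5: ŷ = 1.5 + 4.4·5 = 23.5; r = 25 − 23.5 = 1.5
x=7: ŷ = 1.5 + 4.4·7 = 32.3; r = 32.8 − 32.3 = 0.5
x=9: ŷ = 1.5 + 4.4·9 = 41.1; r = 42.6 − 41.1 = 1.5
x=11: ŷ = 1.5 + 4.4·11 = 49.9; r = 50.4 − 49.9 = 0.5
x=13: ŷ = 1.5 + 4.4·13 = 58.7; r = 58.7 − 58.7 = 0
x=15: ŷ = 1.5 + 4.4·15 = 67.5; r = 66 − 67.5 = -1.5
SSE = 6.25 + 2.25 + 0.25 + 2.25 + 0.25 + 0 + 2.25 = 13.5

SSE = 13.5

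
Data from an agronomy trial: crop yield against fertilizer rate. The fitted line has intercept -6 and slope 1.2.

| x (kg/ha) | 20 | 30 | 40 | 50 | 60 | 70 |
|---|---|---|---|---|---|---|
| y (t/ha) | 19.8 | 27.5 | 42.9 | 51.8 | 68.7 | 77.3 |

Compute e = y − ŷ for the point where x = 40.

e = 0.9

ŷ = -6 + 1.2·40 = 42
e = 42.9 − 42 = 0.9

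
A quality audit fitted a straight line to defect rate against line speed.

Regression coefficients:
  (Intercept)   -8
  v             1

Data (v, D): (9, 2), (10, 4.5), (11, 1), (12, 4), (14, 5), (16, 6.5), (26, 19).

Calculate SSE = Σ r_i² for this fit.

v=9: D̂ = -8 + 9 = 1; r = 2 − 1 = 1
v=10: D̂ = -8 + 10 = 2; r = 4.5 − 2 = 2.5
v=11: D̂ = -8 + 11 = 3; r = 1 − 3 = -2
v=12: D̂ = -8 + 12 = 4; r = 4 − 4 = 0
v=14: D̂ = -8 + 14 = 6; r = 5 − 6 = -1
v=16: D̂ = -8 + 16 = 8; r = 6.5 − 8 = -1.5
v=26: D̂ = -8 + 26 = 18; r = 19 − 18 = 1
SSE = 1 + 6.25 + 4 + 0 + 1 + 2.25 + 1 = 15.5

SSE = 15.5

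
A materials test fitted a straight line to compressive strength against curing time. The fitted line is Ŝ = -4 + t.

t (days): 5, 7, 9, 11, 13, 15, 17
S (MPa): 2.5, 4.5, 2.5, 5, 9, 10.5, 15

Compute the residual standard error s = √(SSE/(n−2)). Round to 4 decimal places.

s = 1.9494

t=5: Ŝ = -4 + 5 = 1; e = 2.5 − 1 = 1.5
t=7: Ŝ = -4 + 7 = 3; e = 4.5 − 3 = 1.5
t=9: Ŝ = -4 + 9 = 5; e = 2.5 − 5 = -2.5
t=11: Ŝ = -4 + 11 = 7; e = 5 − 7 = -2
t=13: Ŝ = -4 + 13 = 9; e = 9 − 9 = 0
t=15: Ŝ = -4 + 15 = 11; e = 10.5 − 11 = -0.5
t=17: Ŝ = -4 + 17 = 13; e = 15 − 13 = 2
SSE = 2.25 + 2.25 + 6.25 + 4 + 0 + 0.25 + 4 = 19
s = √(19/5) = √3.8 ≈ 1.9494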